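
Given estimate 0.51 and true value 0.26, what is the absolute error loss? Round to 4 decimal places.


Absolute error = |estimate - true|
= |0.25| = 0.25

0.25


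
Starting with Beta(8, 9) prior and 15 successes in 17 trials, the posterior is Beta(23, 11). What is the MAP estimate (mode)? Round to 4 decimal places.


The mode of Beta(a, b) when a > 1 and b > 1 is (a-1)/(a+b-2)
= (23 - 1) / (23 + 11 - 2)
= 22 / 32
= 0.6875

0.6875


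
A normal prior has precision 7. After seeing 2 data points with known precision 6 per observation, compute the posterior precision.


In the conjugate normal model, precisions add:
tau_posterior = tau_prior + n * tau_data
= 7 + 2*6 = 19

19


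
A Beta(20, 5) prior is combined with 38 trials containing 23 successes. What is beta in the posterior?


In conjugate updating:
beta_posterior = beta_prior + (n - k)
= 5 + (38 - 23)
= 5 + 15 = 20

20


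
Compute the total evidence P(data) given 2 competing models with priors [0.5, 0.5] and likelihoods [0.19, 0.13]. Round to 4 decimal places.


Marginal likelihood = sum P(model_i) * P(data|model_i)
Model 1: 0.5 * 0.19 = 0.095
Model 2: 0.5 * 0.13 = 0.065
Total = 0.16

0.16


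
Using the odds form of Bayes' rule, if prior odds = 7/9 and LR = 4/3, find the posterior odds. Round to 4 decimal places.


Bayes' rule in odds form: posterior odds = prior odds * LR
= (7 * 4) / (9 * 3)
= 28/27 = 1.037

1.037


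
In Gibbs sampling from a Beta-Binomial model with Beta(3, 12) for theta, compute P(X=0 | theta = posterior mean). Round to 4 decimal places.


Posterior mean = alpha/(alpha+beta) = 3/15 = 0.2
P(X=0|theta=mean) = 1 - theta = 0.8

0.8


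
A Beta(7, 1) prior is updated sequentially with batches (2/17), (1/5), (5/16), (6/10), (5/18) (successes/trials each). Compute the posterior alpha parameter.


Sequential conjugate updating is equivalent to a single batch update.
Total successes across all batches = 19
alpha_posterior = alpha_prior + total_successes = 7 + 19
= 26

26


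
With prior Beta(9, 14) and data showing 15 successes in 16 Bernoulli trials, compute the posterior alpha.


Conjugate update: alpha_posterior = alpha_prior + k
= 9 + 15 = 24

24


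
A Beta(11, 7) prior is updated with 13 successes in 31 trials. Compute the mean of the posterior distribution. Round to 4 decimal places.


After update: Beta(24, 25)
Mean = 24 / (24 + 25) = 24 / 49
= 0.4898

0.4898


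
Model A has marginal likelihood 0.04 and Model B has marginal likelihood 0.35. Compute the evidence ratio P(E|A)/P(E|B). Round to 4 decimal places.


Evidence ratio = P(E|A) / P(E|B)
= 0.04 / 0.35
= 0.1143

0.1143


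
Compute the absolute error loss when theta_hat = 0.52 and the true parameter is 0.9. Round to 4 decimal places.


L = |theta_hat - theta_true|
= |0.52 - 0.9| = 0.38

0.38


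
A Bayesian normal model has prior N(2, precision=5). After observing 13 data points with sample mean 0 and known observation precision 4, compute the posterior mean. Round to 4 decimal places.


Posterior mean = (prior_precision * prior_mean + n * data_precision * data_mean) / (prior_precision + n * data_precision)
Numerator = 5*2 + 13*4*0 = 10
Denominator = 5 + 13*4 = 57
Posterior mean = 0.1754

0.1754


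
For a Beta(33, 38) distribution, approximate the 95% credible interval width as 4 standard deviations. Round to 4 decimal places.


Variance of Beta(a,b) = ab / ((a+b)^2 * (a+b+1))
= 33*38 / ((71)^2 * 72)
= 0.0035
SD = sqrt(0.0035) = 0.0588
Width = 4 * SD = 0.2351

0.2351


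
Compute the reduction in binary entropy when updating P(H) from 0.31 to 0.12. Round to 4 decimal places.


H_before = -p*log2(p) - (1-p)*log2(1-p) for p=0.31: 0.8932
H_after for p=0.12: 0.5294
Reduction = 0.8932 - 0.5294 = 0.3638

0.3638


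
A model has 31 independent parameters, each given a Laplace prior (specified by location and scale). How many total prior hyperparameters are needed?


Each Laplace prior needs 2 hyperparameters (location and scale).
Total = 2 * 31 = 62

62


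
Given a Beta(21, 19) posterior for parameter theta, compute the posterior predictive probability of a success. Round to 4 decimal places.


For a Beta-Bernoulli model, the predictive probability is the mean:
P(success) = 21/(21+19) = 21/40 = 0.525

0.525


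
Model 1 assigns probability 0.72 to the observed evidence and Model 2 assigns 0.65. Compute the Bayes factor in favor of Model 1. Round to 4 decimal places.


BF = P(data|M1) / P(data|M2)
= 0.72 / 0.65 = 1.1077

1.1077


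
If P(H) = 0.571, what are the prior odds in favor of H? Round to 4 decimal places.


Prior odds = P(H) / (1 - P(H))
= 0.571 / 0.429
= 1.331

1.331


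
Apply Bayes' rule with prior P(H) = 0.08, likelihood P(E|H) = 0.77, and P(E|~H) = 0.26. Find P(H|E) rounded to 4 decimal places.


Step 1: Compute marginal P(E) = P(E|H)P(H) + P(E|~H)P(~H)
= 0.77*0.08 + 0.26*0.92 = 0.3008
Step 2: P(H|E) = P(E|H)P(H)/P(E) = 0.0616/0.3008
= 0.2048

0.2048


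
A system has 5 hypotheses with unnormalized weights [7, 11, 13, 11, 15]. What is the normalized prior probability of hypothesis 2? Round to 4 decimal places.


The normalized prior is the weight divided by the total.
Total weight = 57
P(H2) = 11 / 57 = 0.193

0.193


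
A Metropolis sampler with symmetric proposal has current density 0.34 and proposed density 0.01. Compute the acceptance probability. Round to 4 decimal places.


For symmetric proposals, acceptance = min(1, pi(x*)/pi(x))
= min(1, 0.01/0.34)
= min(1, 0.0294) = 0.0294

0.0294


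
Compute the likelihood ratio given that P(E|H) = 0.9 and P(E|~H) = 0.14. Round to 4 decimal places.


LR = P(E|H) / P(E|~H)
= 0.9 / 0.14 = 6.4286

6.4286


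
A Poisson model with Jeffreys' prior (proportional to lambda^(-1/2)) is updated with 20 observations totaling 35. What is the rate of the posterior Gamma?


Posterior = Gamma(0.5 + S, n)
= Gamma(0.5 + 35, 20)
Posterior rate = 0 + n = 20

20.0


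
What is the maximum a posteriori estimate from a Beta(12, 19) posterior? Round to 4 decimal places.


The MAP estimate equals the mode of the distribution.
Mode of Beta(a,b) = (a-1)/(a+b-2)
= 11/29
= 0.3793

0.3793


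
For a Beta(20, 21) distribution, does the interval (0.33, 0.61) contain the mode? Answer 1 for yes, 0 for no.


Mode of Beta(a,b) = (a-1)/(a+b-2)
= (20-1)/(20+21-2) = 0.4872
Check: 0.33 <= 0.4872 <= 0.61?
Result: 1

1


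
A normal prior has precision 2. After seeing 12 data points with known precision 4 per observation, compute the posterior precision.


In the conjugate normal model, precisions add:
tau_posterior = tau_prior + n * tau_data
= 2 + 12*4 = 50

50


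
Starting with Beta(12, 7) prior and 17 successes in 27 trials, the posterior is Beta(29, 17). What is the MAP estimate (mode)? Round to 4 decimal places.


The mode of Beta(a, b) when a > 1 and b > 1 is (a-1)/(a+b-2)
= (29 - 1) / (29 + 17 - 2)
= 28 / 44
= 0.6364

0.6364


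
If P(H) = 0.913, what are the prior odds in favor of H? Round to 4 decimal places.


Prior odds = P(H) / (1 - P(H))
= 0.913 / 0.087
= 10.4943

10.4943


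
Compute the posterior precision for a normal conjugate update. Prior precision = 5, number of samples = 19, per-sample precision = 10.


tau_post = tau_0 + n * tau
= 5 + 19 * 10 = 195

195


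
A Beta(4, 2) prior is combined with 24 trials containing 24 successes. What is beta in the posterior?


In conjugate updating:
beta_posterior = beta_prior + (n - k)
= 2 + (24 - 24)
= 2 + 0 = 2

2


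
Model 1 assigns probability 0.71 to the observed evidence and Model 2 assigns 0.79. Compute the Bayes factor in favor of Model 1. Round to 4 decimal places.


BF = P(data|M1) / P(data|M2)
= 0.71 / 0.79 = 0.8987

0.8987


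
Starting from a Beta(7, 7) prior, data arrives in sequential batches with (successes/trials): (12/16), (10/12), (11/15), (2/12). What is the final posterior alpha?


In sequential Bayesian updating, we sum all successes.
Total successes = 35
Final alpha = 7 + 35 = 42

42


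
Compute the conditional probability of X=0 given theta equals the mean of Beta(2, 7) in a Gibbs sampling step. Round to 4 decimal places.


Mean of Beta(2, 7) = 0.2222
P(X=0 | theta=0.2222) = 0.7778

0.7778


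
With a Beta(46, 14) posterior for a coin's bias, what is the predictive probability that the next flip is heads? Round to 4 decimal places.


The predictive probability equals the posterior mean.
P(next = heads) = alpha / (alpha + beta)
= 46 / 60 = 0.7667

0.7667


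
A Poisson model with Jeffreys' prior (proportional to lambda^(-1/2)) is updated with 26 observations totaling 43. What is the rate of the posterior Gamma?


Posterior = Gamma(0.5 + S, n)
= Gamma(0.5 + 43, 26)
Posterior rate = 0 + n = 26

26.0


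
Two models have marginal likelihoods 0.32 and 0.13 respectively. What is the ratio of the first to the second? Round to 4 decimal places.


Evidence ratio = 0.32 / 0.13
= 2.4615

2.4615


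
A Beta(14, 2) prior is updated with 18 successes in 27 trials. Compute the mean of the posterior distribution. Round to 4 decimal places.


After update: Beta(32, 11)
Mean = 32 / (32 + 11) = 32 / 43
= 0.7442

0.7442


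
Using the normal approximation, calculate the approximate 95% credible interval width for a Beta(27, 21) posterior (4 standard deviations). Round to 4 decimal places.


Var(Beta) = 27*21/(48^2 * 49) = 0.005
SD = 0.0709
Width ~ 4*SD = 0.2835

0.2835


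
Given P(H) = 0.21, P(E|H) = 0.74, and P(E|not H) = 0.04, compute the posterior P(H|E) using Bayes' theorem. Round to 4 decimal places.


By Bayes' theorem: P(H|E) = P(E|H)*P(H) / P(E)
P(E) = P(E|H)*P(H) + P(E|not H)*P(not H)
P(E) = 0.74*0.21 + 0.04*0.79 = 0.187
P(H|E) = 0.74*0.21 / 0.187 = 0.831

0.831


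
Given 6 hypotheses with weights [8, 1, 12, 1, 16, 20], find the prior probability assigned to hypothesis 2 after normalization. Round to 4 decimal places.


To normalize, divide each weight by the sum of all weights.
Sum = 58
Prior(H2) = 1/58 = 0.0172

0.0172


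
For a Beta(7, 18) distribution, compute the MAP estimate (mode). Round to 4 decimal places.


MAP = mode = (a-1)/(a+b-2)
= (7-1)/(7+18-2)
= 6/23 = 0.2609

0.2609


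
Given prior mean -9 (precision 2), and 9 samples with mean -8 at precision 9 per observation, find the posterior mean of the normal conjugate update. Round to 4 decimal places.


The posterior mean is a precision-weighted average of prior and data.
Post. prec. = 2 + 81 = 83
Post. mean = (-18 + -648)/83 = -666/83 = -8.0241

-8.0241


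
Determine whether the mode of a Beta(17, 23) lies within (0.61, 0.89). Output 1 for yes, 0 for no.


First find the mode: (a-1)/(a+b-2) = 0.4211
Is 0.4211 in (0.61, 0.89)? 0

0


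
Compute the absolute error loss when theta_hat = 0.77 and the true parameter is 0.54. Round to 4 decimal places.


L = |theta_hat - theta_true|
= |0.77 - 0.54| = 0.23

0.23


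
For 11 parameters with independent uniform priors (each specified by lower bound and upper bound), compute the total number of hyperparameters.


A uniform prior has 2 hyperparameters per parameter.
Total = 11 * 2 = 22

22


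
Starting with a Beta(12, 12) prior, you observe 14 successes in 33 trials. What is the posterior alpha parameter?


For a Beta-Binomial conjugate model:
Posterior alpha = prior alpha + number of successes
= 12 + 14 = 26

26


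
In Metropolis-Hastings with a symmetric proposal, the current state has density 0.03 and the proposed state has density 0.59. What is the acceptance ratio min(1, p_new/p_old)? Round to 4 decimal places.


Ratio = p_new / p_old = 0.59 / 0.03 = 19.6667
Acceptance = min(1, 19.6667) = 1.0

1.0


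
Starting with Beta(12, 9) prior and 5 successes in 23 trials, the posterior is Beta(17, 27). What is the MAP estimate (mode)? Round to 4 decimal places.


The mode of Beta(a, b) when a > 1 and b > 1 is (a-1)/(a+b-2)
= (17 - 1) / (17 + 27 - 2)
= 16 / 42
= 0.381

0.381


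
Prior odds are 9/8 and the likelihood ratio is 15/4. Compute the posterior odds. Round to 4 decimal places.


Posterior odds = prior odds * likelihood ratio
= (9/8) * (15/4)
= 135 / 32
= 4.2188

4.2188


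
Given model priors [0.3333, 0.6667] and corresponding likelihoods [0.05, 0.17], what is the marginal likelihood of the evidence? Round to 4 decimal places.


P(E) = sum_i P(M_i) P(E|M_i)
= 0.0167 + 0.1133
= 0.13

0.13


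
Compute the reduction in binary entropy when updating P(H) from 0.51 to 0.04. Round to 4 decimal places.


H_before = -p*log2(p) - (1-p)*log2(1-p) for p=0.51: 0.9997
H_after for p=0.04: 0.2423
Reduction = 0.9997 - 0.2423 = 0.7574

0.7574


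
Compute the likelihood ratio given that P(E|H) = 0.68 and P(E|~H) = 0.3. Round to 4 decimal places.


LR = P(E|H) / P(E|~H)
= 0.68 / 0.3 = 2.2667

2.2667


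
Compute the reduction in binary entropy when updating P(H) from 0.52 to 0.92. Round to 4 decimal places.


H_before = -p*log2(p) - (1-p)*log2(1-p) for p=0.52: 0.9988
H_after for p=0.92: 0.4022
Reduction = 0.9988 - 0.4022 = 0.5967

0.5967


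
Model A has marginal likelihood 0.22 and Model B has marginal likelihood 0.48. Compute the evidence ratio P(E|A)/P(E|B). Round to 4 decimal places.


Evidence ratio = P(E|A) / P(E|B)
= 0.22 / 0.48
= 0.4583

0.4583


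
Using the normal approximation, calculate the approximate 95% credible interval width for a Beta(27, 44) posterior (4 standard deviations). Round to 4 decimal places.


Var(Beta) = 27*44/(71^2 * 72) = 0.0033
SD = 0.0572
Width ~ 4*SD = 0.2288

0.2288


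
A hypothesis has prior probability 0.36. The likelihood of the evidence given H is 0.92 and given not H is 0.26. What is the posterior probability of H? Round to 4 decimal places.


Using Bayes' theorem:
P(E) = 0.36 * 0.92 + 0.64 * 0.26
P(E) = 0.4976
P(H|E) = (0.36 * 0.92) / 0.4976 = 0.6656

0.6656


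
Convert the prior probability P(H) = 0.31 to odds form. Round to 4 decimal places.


P(not H) = 1 - 0.31 = 0.69
Odds = 0.31 / 0.69 = 0.4493

0.4493


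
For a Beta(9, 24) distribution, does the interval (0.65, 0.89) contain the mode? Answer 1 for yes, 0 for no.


Mode of Beta(a,b) = (a-1)/(a+b-2)
= (9-1)/(9+24-2) = 0.2581
Check: 0.65 <= 0.2581 <= 0.89?
Result: 0

0


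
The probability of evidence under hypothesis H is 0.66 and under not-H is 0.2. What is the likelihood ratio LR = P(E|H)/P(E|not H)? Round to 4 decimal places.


LR = 0.66 / 0.2
= 3.3

3.3


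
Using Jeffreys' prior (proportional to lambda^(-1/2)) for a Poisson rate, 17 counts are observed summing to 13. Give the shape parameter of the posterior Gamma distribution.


Conjugate update: Gamma(prior_shape + S, prior_rate + n).
Prior shape = 0.5, prior rate = 0.
Posterior shape = 0.5 + S = 0.5 + 13 = 13.5

13.5


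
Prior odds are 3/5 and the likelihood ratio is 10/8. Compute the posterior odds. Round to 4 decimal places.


Posterior odds = prior odds * likelihood ratio
= (3/5) * (10/8)
= 30 / 40
= 0.75

0.75


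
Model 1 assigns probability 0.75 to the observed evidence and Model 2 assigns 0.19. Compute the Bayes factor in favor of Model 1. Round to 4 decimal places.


BF = P(data|M1) / P(data|M2)
= 0.75 / 0.19 = 3.9474

3.9474


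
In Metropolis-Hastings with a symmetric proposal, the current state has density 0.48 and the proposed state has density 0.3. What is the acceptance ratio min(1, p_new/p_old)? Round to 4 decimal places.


Ratio = p_new / p_old = 0.3 / 0.48 = 0.625
Acceptance = min(1, 0.625) = 0.625

0.625


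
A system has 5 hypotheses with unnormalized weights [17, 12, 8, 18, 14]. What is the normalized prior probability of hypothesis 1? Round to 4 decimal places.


The normalized prior is the weight divided by the total.
Total weight = 69
P(H1) = 17 / 69 = 0.2464

0.2464


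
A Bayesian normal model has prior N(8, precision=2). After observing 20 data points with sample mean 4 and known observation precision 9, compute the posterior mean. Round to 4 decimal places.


Posterior mean = (prior_precision * prior_mean + n * data_precision * data_mean) / (prior_precision + n * data_precision)
Numerator = 2*8 + 20*9*4 = 736
Denominator = 2 + 20*9 = 182
Posterior mean = 4.044

4.044


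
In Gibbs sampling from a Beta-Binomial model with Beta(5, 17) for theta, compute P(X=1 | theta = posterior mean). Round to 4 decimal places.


Posterior mean = alpha/(alpha+beta) = 5/22 = 0.2273
P(X=1|theta=mean) = theta = 0.2273

0.2273


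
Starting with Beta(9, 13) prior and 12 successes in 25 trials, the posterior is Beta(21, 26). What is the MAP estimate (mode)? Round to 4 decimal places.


The mode of Beta(a, b) when a > 1 and b > 1 is (a-1)/(a+b-2)
= (21 - 1) / (21 + 26 - 2)
= 20 / 45
= 0.4444

0.4444


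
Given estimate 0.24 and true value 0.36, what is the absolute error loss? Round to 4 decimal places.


Absolute error = |estimate - true|
= |-0.12| = 0.12

0.12


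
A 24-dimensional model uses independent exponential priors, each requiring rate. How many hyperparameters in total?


Per parameter: 1 (rate).
Total = 24 * 1 = 24

24


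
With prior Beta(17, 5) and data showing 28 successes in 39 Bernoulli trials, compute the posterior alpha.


Conjugate update: alpha_posterior = alpha_prior + k
= 17 + 28 = 45

45


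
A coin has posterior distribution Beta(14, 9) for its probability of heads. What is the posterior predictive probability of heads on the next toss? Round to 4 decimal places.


Posterior predictive = E[theta] = alpha/(alpha+beta)
= 14/23
= 0.6087

0.6087


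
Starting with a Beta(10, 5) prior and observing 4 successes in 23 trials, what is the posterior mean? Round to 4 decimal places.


Posterior parameters: alpha = 10 + 4 = 14
beta = 5 + 19 = 24
Posterior mean = alpha / (alpha + beta) = 14 / 38
= 0.3684

0.3684


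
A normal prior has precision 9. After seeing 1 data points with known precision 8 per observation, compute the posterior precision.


In the conjugate normal model, precisions add:
tau_posterior = tau_prior + n * tau_data
= 9 + 1*8 = 17

17


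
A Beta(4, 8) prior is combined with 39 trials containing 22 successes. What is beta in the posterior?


In conjugate updating:
beta_posterior = beta_prior + (n - k)
= 8 + (39 - 22)
= 8 + 17 = 25

25


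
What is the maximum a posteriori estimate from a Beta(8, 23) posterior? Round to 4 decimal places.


The MAP estimate equals the mode of the distribution.
Mode of Beta(a,b) = (a-1)/(a+b-2)
= 7/29
= 0.2414

0.2414


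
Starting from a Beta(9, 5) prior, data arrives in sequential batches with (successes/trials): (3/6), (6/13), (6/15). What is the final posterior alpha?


In sequential Bayesian updating, we sum all successes.
Total successes = 15
Final alpha = 9 + 15 = 24

24


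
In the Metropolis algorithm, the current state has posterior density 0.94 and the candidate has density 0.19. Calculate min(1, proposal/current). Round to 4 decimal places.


Ratio = 0.19/0.94 = 0.2021
Acceptance probability = min(1, 0.2021)
= 0.2021

0.2021


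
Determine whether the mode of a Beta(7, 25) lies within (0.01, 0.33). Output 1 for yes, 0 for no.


First find the mode: (a-1)/(a+b-2) = 0.2
Is 0.2 in (0.01, 0.33)? 1

1


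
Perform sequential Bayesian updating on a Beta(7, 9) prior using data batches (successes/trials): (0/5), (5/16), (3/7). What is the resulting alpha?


Accumulate successes: 8
Posterior alpha = prior alpha + sum of successes
= 7 + 8 = 15

15


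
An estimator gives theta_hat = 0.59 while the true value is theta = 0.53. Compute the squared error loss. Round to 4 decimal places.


The squared error loss is (theta_hat - theta)^2
= (0.59 - 0.53)^2
= (0.06)^2 = 0.0036

0.0036


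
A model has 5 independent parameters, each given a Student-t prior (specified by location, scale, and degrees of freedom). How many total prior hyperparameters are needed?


Each Student-t prior needs 3 hyperparameters (location, scale, and degrees of freedom).
Total = 3 * 5 = 15

15


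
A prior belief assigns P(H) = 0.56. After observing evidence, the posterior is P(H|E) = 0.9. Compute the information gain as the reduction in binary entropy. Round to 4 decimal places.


H(prior) = -0.56*log2(0.56) - 0.44*log2(0.44)
= 0.9896
H(post) = -0.9*log2(0.9) - 0.1*log2(0.1)
= 0.469
IG = 0.9896 - 0.469 = 0.5206

0.5206


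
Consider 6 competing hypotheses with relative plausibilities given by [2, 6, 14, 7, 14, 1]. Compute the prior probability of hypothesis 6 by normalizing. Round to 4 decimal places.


Sum of weights = 2 + 6 + 14 + 7 + 14 + 1 = 44
Normalized prior for H6 = 1 / 44
= 0.0227

0.0227


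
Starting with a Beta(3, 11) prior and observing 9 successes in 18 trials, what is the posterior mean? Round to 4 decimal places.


Posterior parameters: alpha = 3 + 9 = 12
beta = 11 + 9 = 20
Posterior mean = alpha / (alpha + beta) = 12 / 32
= 0.375

0.375


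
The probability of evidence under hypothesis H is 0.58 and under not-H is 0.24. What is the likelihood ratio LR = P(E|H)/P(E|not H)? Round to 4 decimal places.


LR = 0.58 / 0.24
= 2.4167

2.4167


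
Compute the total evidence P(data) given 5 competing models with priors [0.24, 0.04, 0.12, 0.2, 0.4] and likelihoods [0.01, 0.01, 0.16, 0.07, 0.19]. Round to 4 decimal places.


Marginal likelihood = sum P(model_i) * P(data|model_i)
Model 1: 0.24 * 0.01 = 0.0024
Model 2: 0.04 * 0.01 = 0.0004
Model 3: 0.12 * 0.16 = 0.0192
Model 4: 0.2 * 0.07 = 0.014
Model 5: 0.4 * 0.19 = 0.076
Total = 0.112

0.112


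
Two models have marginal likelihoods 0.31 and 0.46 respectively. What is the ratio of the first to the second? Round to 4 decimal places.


Evidence ratio = 0.31 / 0.46
= 0.6739

0.6739


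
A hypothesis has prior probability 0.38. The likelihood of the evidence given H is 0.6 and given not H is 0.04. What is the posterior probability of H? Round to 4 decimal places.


Using Bayes' theorem:
P(E) = 0.38 * 0.6 + 0.62 * 0.04
P(E) = 0.2528
P(H|E) = (0.38 * 0.6) / 0.2528 = 0.9019

0.9019


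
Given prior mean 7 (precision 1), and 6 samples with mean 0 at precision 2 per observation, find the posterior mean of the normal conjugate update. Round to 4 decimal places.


The posterior mean is a precision-weighted average of prior and data.
Post. prec. = 1 + 12 = 13
Post. mean = (7 + 0)/13 = 7/13 = 0.5385

0.5385


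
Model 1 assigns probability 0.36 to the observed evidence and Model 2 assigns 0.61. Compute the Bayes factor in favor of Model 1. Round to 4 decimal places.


BF = P(data|M1) / P(data|M2)
= 0.36 / 0.61 = 0.5902

0.5902


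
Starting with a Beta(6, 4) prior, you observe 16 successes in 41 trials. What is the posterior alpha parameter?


For a Beta-Binomial conjugate model:
Posterior alpha = prior alpha + number of successes
= 6 + 16 = 22

22


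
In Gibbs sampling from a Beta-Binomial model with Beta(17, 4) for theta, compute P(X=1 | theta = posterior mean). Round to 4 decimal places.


Posterior mean = alpha/(alpha+beta) = 17/21 = 0.8095
P(X=1|theta=mean) = theta = 0.8095

0.8095


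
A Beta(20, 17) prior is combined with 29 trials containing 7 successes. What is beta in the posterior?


In conjugate updating:
beta_posterior = beta_prior + (n - k)
= 17 + (29 - 7)
= 17 + 22 = 39

39


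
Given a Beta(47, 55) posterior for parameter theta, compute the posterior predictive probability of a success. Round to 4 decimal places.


For a Beta-Bernoulli model, the predictive probability is the mean:
P(success) = 47/(47+55) = 47/102 = 0.4608

0.4608


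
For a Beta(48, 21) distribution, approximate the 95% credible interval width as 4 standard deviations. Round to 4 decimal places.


Variance of Beta(a,b) = ab / ((a+b)^2 * (a+b+1))
= 48*21 / ((69)^2 * 70)
= 0.003
SD = sqrt(0.003) = 0.055
Width = 4 * SD = 0.22

0.22


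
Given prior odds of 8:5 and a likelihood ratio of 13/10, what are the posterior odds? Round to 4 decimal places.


Posterior odds = prior odds * LR
Prior odds = 8/5 = 1.6
LR = 13/10 = 1.3
Posterior odds = 1.6 * 1.3 = 2.08

2.08


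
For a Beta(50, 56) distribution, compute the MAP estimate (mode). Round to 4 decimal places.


MAP = mode = (a-1)/(a+b-2)
= (50-1)/(50+56-2)
= 49/104 = 0.4712

0.4712


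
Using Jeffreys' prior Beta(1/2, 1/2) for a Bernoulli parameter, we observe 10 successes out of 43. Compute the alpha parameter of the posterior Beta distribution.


Conjugate update: Beta(0.5 + k, 0.5 + n - k).
k = 10, n - k = 33
Posterior alpha = 0.5 + k = 0.5 + 10 = 10.5

10.5


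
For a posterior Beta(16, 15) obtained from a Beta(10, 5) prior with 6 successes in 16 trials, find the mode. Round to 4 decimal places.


Mode = (alpha - 1) / (alpha + beta - 2)
= 15 / 29
= 0.5172

0.5172


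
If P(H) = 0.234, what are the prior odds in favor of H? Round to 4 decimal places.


Prior odds = P(H) / (1 - P(H))
= 0.234 / 0.766
= 0.3055

0.3055


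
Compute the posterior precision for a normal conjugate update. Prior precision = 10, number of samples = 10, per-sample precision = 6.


tau_post = tau_0 + n * tau
= 10 + 10 * 6 = 70

70


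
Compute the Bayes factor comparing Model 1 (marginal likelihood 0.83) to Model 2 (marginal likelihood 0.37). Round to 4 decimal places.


BF12 = marginal likelihood of M1 / marginal likelihood of M2
= 0.83/0.37
= 2.2432

2.2432


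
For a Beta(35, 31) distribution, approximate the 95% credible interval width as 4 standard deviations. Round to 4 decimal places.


Variance of Beta(a,b) = ab / ((a+b)^2 * (a+b+1))
= 35*31 / ((66)^2 * 67)
= 0.0037
SD = sqrt(0.0037) = 0.061
Width = 4 * SD = 0.2439

0.2439


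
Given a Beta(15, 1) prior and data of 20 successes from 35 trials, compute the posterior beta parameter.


Number of failures = 35 - 20 = 15
Posterior beta = 1 + 15 = 16

16


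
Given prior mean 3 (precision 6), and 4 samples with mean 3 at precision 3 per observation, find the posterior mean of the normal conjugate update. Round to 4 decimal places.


The posterior mean is a precision-weighted average of prior and data.
Post. prec. = 6 + 12 = 18
Post. mean = (18 + 36)/18 = 54/18 = 3.0

3.0


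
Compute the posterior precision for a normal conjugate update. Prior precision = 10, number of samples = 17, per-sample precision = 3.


tau_post = tau_0 + n * tau
= 10 + 17 * 3 = 61

61


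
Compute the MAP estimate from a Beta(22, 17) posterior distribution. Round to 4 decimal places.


MAP = mode of Beta distribution
= (alpha - 1)/(alpha + beta - 2)
= (22-1)/(22+17-2)
= 21/37 = 0.5676

0.5676


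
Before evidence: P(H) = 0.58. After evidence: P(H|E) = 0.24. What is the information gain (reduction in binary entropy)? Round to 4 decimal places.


Prior entropy = 0.9815
Posterior entropy = 0.795
Information gain = 0.9815 - 0.795 = 0.1864

0.1864


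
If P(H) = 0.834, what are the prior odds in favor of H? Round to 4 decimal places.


Prior odds = P(H) / (1 - P(H))
= 0.834 / 0.166
= 5.0241

5.0241


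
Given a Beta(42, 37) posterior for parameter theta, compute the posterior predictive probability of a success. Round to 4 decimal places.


For a Beta-Bernoulli model, the predictive probability is the mean:
P(success) = 42/(42+37) = 42/79 = 0.5316

0.5316


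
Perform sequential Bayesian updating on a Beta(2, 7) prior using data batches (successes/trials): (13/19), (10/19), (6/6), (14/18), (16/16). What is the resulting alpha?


Accumulate successes: 59
Posterior alpha = prior alpha + sum of successes
= 2 + 59 = 61

61


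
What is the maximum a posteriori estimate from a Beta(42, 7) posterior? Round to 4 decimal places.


The MAP estimate equals the mode of the distribution.
Mode of Beta(a,b) = (a-1)/(a+b-2)
= 41/47
= 0.8723

0.8723


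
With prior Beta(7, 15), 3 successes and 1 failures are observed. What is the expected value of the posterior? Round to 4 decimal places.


Posterior = Beta(10, 16)
E[theta] = alpha/(alpha+beta)
= 10/26 = 0.3846

0.3846


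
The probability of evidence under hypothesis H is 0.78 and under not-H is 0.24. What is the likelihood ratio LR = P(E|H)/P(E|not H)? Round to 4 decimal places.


LR = 0.78 / 0.24
= 3.25

3.25


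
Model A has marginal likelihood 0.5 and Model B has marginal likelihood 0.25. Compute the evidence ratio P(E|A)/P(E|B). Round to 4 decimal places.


Evidence ratio = P(E|A) / P(E|B)
= 0.5 / 0.25
= 2.0

2.0


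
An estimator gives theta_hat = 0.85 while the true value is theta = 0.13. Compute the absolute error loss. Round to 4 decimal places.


The absolute error loss is |theta_hat - theta|
= |0.85 - 0.13|
= 0.72

0.72


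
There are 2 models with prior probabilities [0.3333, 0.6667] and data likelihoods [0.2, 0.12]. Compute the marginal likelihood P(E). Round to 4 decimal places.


P(E) = sum over models of P(M_i) * P(E|M_i)
= 0.3333*0.2 + 0.6667*0.12
= 0.1467

0.1467


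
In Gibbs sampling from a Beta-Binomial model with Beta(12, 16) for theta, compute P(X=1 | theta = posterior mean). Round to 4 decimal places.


Posterior mean = alpha/(alpha+beta) = 12/28 = 0.4286
P(X=1|theta=mean) = theta = 0.4286

0.4286


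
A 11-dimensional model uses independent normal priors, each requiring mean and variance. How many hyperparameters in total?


Per parameter: 2 (mean and variance).
Total = 11 * 2 = 22

22


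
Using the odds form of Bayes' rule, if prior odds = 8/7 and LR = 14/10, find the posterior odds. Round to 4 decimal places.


Bayes' rule in odds form: posterior odds = prior odds * LR
= (8 * 14) / (7 * 10)
= 112/70 = 1.6

1.6


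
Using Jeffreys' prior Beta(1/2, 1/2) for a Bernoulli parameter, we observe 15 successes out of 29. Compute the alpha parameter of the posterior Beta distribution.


Conjugate update: Beta(0.5 + k, 0.5 + n - k).
k = 15, n - k = 14
Posterior alpha = 0.5 + k = 0.5 + 15 = 15.5

15.5


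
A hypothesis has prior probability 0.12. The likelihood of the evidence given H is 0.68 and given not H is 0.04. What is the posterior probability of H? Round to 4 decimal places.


Using Bayes' theorem:
P(E) = 0.12 * 0.68 + 0.88 * 0.04
P(E) = 0.1168
P(H|E) = (0.12 * 0.68) / 0.1168 = 0.6986

0.6986


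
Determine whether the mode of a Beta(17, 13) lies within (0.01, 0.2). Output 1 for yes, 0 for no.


First find the mode: (a-1)/(a+b-2) = 0.5714
Is 0.5714 in (0.01, 0.2)? 0

0


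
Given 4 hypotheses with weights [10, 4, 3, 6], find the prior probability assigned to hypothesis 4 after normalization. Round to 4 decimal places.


To normalize, divide each weight by the sum of all weights.
Sum = 23
Prior(H4) = 6/23 = 0.2609

0.2609


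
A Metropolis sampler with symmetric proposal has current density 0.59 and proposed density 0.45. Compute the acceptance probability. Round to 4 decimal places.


For symmetric proposals, acceptance = min(1, pi(x*)/pi(x))
= min(1, 0.45/0.59)
= min(1, 0.7627) = 0.7627

0.7627


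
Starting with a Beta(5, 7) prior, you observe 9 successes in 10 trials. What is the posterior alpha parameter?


For a Beta-Binomial conjugate model:
Posterior alpha = prior alpha + number of successes
= 5 + 9 = 14

14


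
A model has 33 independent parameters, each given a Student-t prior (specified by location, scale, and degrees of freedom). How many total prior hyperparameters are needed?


Each Student-t prior needs 3 hyperparameters (location, scale, and degrees of freedom).
Total = 3 * 33 = 99

99


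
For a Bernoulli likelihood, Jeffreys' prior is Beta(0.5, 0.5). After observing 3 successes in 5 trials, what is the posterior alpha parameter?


Jeffreys' prior for Bernoulli is Beta(0.5, 0.5).
Posterior is Beta(0.5 + k, 0.5 + n - k).
Posterior alpha = 0.5 + k = 0.5 + 3 = 3.5

3.5


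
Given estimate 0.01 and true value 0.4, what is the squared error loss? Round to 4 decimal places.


Squared error = (estimate - true)^2
Difference = -0.39
Loss = -0.39^2 = 0.1521

0.1521


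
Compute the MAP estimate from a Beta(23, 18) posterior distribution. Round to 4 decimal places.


MAP = mode of Beta distribution
= (alpha - 1)/(alpha + beta - 2)
= (23-1)/(23+18-2)
= 22/39 = 0.5641

0.5641


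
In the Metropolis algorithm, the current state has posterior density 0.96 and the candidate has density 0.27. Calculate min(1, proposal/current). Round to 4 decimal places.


Ratio = 0.27/0.96 = 0.2813
Acceptance probability = min(1, 0.2813)
= 0.2813

0.2813


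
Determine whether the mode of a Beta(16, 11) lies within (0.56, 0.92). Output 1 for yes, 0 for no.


First find the mode: (a-1)/(a+b-2) = 0.6
Is 0.6 in (0.56, 0.92)? 1

1


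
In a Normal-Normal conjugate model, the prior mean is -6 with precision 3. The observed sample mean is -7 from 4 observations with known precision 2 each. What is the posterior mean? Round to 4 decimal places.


Posterior precision = tau0 + n*tau = 3 + 4*2 = 11
Posterior mean = (tau0*mu0 + n*tau*xbar) / posterior_precision
= (3*-6 + 4*2*-7) / 11
= -74 / 11 = -6.7273

-6.7273


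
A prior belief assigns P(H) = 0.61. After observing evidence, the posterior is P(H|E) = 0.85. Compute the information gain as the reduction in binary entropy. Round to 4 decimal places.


H(prior) = -0.61*log2(0.61) - 0.39*log2(0.39)
= 0.9648
H(post) = -0.85*log2(0.85) - 0.15*log2(0.15)
= 0.6098
IG = 0.9648 - 0.6098 = 0.355

0.355


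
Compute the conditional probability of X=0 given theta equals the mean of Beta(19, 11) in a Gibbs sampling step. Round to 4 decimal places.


Mean of Beta(19, 11) = 0.6333
P(X=0 | theta=0.6333) = 0.3667

0.3667


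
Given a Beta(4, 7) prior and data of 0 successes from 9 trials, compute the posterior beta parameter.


Number of failures = 9 - 0 = 9
Posterior beta = 7 + 9 = 16

16


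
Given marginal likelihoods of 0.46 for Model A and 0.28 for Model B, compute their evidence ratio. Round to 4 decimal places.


Ratio = ML(A) / ML(B) = 0.46/0.28
= 1.6429

1.6429


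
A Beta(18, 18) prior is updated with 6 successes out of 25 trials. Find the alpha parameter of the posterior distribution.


In the Beta-Binomial conjugate update:
alpha_post = alpha_prior + successes
= 18 + 6
= 24

24


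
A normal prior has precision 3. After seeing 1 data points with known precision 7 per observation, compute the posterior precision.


In the conjugate normal model, precisions add:
tau_posterior = tau_prior + n * tau_data
= 3 + 1*7 = 10

10


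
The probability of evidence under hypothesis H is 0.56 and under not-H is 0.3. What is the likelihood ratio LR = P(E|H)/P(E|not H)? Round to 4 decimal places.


LR = 0.56 / 0.3
= 1.8667

1.8667


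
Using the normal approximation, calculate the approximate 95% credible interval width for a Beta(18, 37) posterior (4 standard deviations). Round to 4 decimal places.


Var(Beta) = 18*37/(55^2 * 56) = 0.0039
SD = 0.0627
Width ~ 4*SD = 0.2508

0.2508


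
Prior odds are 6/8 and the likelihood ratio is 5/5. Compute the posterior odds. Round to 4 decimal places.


Posterior odds = prior odds * likelihood ratio
= (6/8) * (5/5)
= 30 / 40
= 0.75

0.75


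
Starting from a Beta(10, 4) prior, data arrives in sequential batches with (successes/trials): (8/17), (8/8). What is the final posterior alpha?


In sequential Bayesian updating, we sum all successes.
Total successes = 16
Final alpha = 10 + 16 = 26

26


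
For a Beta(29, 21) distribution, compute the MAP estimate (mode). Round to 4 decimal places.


MAP = mode = (a-1)/(a+b-2)
= (29-1)/(29+21-2)
= 28/48 = 0.5833

0.5833


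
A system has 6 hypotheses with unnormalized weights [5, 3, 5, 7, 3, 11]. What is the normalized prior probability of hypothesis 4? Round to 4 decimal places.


The normalized prior is the weight divided by the total.
Total weight = 34
P(H4) = 7 / 34 = 0.2059

0.2059


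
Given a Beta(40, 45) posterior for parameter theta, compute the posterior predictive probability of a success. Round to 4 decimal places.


For a Beta-Bernoulli model, the predictive probability is the mean:
P(success) = 40/(40+45) = 40/85 = 0.4706

0.4706


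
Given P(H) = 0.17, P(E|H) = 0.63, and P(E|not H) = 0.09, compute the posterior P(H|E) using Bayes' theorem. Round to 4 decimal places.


By Bayes' theorem: P(H|E) = P(E|H)*P(H) / P(E)
P(E) = P(E|H)*P(H) + P(E|not H)*P(not H)
P(E) = 0.63*0.17 + 0.09*0.83 = 0.1818
P(H|E) = 0.63*0.17 / 0.1818 = 0.5891

0.5891


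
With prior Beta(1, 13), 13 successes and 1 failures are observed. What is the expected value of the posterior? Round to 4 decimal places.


Posterior = Beta(14, 14)
E[theta] = alpha/(alpha+beta)
= 14/28 = 0.5

0.5


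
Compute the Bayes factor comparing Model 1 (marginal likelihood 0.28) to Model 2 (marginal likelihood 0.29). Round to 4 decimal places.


BF12 = marginal likelihood of M1 / marginal likelihood of M2
= 0.28/0.29
= 0.9655

0.9655


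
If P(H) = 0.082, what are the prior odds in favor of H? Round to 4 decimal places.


Prior odds = P(H) / (1 - P(H))
= 0.082 / 0.918
= 0.0893

0.0893


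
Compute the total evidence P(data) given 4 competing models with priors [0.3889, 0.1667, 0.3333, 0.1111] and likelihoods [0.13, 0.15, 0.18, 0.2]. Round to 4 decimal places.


Marginal likelihood = sum P(model_i) * P(data|model_i)
Model 1: 0.3889 * 0.13 = 0.0506
Model 2: 0.1667 * 0.15 = 0.025
Model 3: 0.3333 * 0.18 = 0.06
Model 4: 0.1111 * 0.2 = 0.0222
Total = 0.1578

0.1578


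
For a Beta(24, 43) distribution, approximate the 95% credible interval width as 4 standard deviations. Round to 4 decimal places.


Variance of Beta(a,b) = ab / ((a+b)^2 * (a+b+1))
= 24*43 / ((67)^2 * 68)
= 0.0034
SD = sqrt(0.0034) = 0.0581
Width = 4 * SD = 0.2326

0.2326


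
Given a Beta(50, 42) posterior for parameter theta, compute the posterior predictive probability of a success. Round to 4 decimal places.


For a Beta-Bernoulli model, the predictive probability is the mean:
P(success) = 50/(50+42) = 50/92 = 0.5435

0.5435


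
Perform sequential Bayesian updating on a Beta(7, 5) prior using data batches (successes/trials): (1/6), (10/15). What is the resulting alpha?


Accumulate successes: 11
Posterior alpha = prior alpha + sum of successes
= 7 + 11 = 18

18


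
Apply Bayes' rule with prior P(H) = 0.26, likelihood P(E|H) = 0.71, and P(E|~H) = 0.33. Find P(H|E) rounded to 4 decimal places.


Step 1: Compute marginal P(E) = P(E|H)P(H) + P(E|~H)P(~H)
= 0.71*0.26 + 0.33*0.74 = 0.4288
Step 2: P(H|E) = P(E|H)P(H)/P(E) = 0.1846/0.4288
= 0.4305

0.4305


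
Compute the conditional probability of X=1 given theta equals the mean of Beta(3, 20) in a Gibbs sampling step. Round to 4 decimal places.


Mean of Beta(3, 20) = 0.1304
P(X=1 | theta=0.1304) = 0.1304

0.1304


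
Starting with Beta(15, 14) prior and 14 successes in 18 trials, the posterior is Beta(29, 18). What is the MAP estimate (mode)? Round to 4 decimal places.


The mode of Beta(a, b) when a > 1 and b > 1 is (a-1)/(a+b-2)
= (29 - 1) / (29 + 18 - 2)
= 28 / 45
= 0.6222

0.6222


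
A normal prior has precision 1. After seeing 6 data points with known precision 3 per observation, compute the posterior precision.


In the conjugate normal model, precisions add:
tau_posterior = tau_prior + n * tau_data
= 1 + 6*3 = 19

19


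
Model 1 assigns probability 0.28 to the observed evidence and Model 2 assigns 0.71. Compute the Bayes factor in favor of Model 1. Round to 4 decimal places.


BF = P(data|M1) / P(data|M2)
= 0.28 / 0.71 = 0.3944

0.3944


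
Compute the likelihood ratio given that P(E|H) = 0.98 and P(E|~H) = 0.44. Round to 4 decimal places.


LR = P(E|H) / P(E|~H)
= 0.98 / 0.44 = 2.2273

2.2273


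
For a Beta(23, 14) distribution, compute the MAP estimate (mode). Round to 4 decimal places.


MAP = mode = (a-1)/(a+b-2)
= (23-1)/(23+14-2)
= 22/35 = 0.6286

0.6286
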